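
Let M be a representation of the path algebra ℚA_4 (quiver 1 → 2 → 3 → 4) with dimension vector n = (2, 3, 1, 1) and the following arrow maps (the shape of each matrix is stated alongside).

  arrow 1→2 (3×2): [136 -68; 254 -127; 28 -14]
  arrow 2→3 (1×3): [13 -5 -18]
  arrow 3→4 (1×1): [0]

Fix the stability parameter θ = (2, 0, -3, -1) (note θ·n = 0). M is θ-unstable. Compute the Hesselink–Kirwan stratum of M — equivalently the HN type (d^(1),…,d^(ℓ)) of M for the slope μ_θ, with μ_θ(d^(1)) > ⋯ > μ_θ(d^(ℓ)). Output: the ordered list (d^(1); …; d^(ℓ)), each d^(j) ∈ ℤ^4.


Via rank(M_{q-1}∘⋯∘M_p): M ≅ I[1,1], I[1,3], I[2,2]^2, I[4,4].
μ_θ-semistable layers: μ^(1)=2; μ^(2)=0; μ^(3)=-1/3; μ^(4)=-1

((1, 0, 0, 0); (0, 2, 0, 0); (1, 1, 1, 0); (0, 0, 0, 1))


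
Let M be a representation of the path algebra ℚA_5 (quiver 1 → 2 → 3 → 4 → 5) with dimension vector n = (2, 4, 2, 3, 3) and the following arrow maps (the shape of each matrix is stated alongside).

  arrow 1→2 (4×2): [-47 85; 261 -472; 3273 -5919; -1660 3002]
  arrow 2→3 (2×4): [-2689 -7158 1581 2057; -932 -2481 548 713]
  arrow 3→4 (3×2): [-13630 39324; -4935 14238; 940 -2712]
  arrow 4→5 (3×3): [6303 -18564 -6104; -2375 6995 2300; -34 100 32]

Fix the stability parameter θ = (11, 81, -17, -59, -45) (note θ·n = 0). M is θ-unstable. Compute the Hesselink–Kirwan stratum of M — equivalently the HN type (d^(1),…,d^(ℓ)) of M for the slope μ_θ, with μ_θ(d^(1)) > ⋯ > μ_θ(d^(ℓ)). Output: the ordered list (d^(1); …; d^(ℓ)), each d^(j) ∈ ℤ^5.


Via rank(M_{q-1}∘⋯∘M_p): M ≅ I[1,3], I[1,5], I[2,2]^2, I[4,4], I[4,5], I[5,5].
μ_θ-semistable layers: μ^(1)=81; μ^(2)=32; μ^(3)=11; μ^(4)=-29/5; μ^(5)=-45; μ^(6)=-59

((0, 2, 0, 0, 0); (0, 1, 1, 0, 0); (1, 0, 0, 0, 0); (1, 1, 1, 1, 1); (0, 0, 0, 0, 2); (0, 0, 0, 2, 0))


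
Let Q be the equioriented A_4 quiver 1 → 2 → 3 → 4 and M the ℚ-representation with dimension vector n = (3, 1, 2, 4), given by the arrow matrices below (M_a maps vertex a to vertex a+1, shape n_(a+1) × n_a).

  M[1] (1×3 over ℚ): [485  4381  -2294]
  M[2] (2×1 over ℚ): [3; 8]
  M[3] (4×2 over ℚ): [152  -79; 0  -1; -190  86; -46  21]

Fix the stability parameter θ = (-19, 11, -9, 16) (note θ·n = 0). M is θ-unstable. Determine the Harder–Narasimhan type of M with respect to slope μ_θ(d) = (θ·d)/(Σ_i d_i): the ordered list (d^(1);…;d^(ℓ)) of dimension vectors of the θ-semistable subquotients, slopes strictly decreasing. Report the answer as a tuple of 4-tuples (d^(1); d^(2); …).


Barcode: M ≅ I[1,1]^2, I[1,4], I[3,4], I[4,4]^2. HN layers by μ_θ (4 steps, strictly decreasing):
  μ^(1)=16; μ^(2)=1; μ^(3)=-9; μ^(4)=-19

((0, 0, 0, 4); (0, 1, 1, 0); (0, 0, 1, 0); (3, 0, 0, 0))


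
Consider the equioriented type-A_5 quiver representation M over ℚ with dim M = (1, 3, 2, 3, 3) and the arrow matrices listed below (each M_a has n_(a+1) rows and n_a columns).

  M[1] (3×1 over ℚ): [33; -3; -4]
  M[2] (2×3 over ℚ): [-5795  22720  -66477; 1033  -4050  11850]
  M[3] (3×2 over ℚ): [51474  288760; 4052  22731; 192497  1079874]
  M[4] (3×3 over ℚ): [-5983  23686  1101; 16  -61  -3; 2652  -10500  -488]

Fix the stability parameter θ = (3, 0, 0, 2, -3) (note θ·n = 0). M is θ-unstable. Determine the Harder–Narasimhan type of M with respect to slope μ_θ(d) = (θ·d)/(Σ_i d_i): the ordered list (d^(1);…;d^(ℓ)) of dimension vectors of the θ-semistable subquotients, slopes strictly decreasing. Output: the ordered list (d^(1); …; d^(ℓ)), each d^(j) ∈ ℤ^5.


Via rank(M_{q-1}∘⋯∘M_p): M ≅ I[1,5], I[2,2], I[2,5], I[4,4], I[5,5].
μ_θ-semistable layers: μ^(1)=2; μ^(2)=2/5; μ^(3)=0; μ^(4)=-1/4; μ^(5)=-3

((0, 0, 0, 1, 0); (1, 1, 1, 1, 1); (0, 1, 0, 0, 0); (0, 1, 1, 1, 1); (0, 0, 0, 0, 1))


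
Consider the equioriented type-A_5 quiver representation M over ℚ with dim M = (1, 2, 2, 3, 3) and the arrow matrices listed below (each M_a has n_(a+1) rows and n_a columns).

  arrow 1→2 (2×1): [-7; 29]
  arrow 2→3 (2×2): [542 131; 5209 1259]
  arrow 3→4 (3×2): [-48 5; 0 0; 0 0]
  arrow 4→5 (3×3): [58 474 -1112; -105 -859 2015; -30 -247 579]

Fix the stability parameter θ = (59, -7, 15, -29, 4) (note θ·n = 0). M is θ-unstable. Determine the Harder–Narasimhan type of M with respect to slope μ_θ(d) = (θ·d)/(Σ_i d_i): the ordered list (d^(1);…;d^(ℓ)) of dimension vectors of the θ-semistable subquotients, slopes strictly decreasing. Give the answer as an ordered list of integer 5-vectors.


Via rank(M_{q-1}∘⋯∘M_p): M ≅ I[1,3], I[2,5], I[4,5]^2.
μ_θ-semistable layers: μ^(1)=67/3; μ^(2)=4; μ^(3)=-7; μ^(4)=-29

((1, 1, 1, 0, 0); (0, 0, 0, 0, 3); (0, 1, 1, 1, 0); (0, 0, 0, 2, 0))


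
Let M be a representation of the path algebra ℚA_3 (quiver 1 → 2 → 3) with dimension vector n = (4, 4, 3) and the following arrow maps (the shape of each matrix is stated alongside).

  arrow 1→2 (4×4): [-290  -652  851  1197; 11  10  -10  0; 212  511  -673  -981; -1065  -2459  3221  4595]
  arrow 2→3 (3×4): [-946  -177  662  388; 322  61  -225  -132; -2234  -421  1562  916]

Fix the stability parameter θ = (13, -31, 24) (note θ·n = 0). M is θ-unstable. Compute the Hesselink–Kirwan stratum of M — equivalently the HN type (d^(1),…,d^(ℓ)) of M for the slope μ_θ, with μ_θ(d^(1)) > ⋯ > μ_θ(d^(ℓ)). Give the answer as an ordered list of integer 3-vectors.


Barcode: M ≅ I[1,1], I[1,2], I[1,3]^2, I[2,2], I[3,3]. HN layers by μ_θ (4 steps, strictly decreasing):
  μ^(1)=24; μ^(2)=13; μ^(3)=-9; μ^(4)=-31

((0, 0, 3); (1, 0, 0); (3, 3, 0); (0, 1, 0))


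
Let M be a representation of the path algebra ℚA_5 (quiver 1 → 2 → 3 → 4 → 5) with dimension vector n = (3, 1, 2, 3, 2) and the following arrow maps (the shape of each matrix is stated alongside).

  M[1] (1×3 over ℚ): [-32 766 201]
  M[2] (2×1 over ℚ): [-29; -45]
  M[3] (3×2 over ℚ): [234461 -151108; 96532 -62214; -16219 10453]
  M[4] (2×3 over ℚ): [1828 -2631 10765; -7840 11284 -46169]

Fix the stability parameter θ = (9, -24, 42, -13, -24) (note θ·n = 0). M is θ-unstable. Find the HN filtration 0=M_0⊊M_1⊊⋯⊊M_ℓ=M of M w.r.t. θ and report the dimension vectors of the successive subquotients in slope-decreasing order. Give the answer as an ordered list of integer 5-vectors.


Via rank(M_{q-1}∘⋯∘M_p): M ≅ I[1,1]^2, I[1,5], I[3,5], I[4,4].
μ_θ-semistable layers: μ^(1)=9; μ^(2)=5/3; μ^(3)=-15/2; μ^(4)=-13

((2, 0, 0, 0, 0); (0, 0, 2, 2, 2); (1, 1, 0, 0, 0); (0, 0, 0, 1, 0))


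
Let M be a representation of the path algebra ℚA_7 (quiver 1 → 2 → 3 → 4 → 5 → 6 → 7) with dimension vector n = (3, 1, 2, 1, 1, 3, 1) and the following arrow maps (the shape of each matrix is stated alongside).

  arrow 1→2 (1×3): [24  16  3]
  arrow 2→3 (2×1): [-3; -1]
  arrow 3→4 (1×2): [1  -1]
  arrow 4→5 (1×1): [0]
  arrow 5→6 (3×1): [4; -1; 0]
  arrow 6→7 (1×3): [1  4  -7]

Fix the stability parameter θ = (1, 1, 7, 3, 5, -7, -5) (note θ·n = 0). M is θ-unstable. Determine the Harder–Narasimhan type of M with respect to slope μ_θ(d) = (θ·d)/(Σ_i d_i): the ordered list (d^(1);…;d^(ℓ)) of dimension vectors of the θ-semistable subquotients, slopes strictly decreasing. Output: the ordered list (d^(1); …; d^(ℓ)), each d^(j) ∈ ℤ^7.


Barcode: M ≅ I[1,1]^2, I[1,4], I[3,3], I[5,6], I[6,6], I[6,7]. HN layers by μ_θ (6 steps, strictly decreasing):
  μ^(1)=7; μ^(2)=5; μ^(3)=1; μ^(4)=-1; μ^(5)=-5; μ^(6)=-7

((0, 0, 1, 0, 0, 0, 0); (0, 0, 1, 1, 0, 0, 0); (3, 1, 0, 0, 0, 0, 0); (0, 0, 0, 0, 1, 1, 0); (0, 0, 0, 0, 0, 0, 1); (0, 0, 0, 0, 0, 2, 0))


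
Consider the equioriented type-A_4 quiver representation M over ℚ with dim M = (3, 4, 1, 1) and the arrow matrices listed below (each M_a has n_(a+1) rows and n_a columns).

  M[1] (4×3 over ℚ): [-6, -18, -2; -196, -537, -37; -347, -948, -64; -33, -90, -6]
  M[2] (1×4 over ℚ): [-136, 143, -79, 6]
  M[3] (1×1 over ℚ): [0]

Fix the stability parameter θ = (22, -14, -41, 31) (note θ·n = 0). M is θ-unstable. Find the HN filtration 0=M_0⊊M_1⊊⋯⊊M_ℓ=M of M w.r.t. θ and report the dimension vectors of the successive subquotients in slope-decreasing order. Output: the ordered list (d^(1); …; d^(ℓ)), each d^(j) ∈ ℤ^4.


Interval decomposition of M: I[1,1], I[1,2], I[1,3], I[2,2]^2, I[4,4].
HN type (ℓ=5): μ^(1)=31; μ^(2)=22; μ^(3)=4; μ^(4)=-11; μ^(5)=-14

((0, 0, 0, 1); (1, 0, 0, 0); (1, 1, 0, 0); (1, 1, 1, 0); (0, 2, 0, 0))


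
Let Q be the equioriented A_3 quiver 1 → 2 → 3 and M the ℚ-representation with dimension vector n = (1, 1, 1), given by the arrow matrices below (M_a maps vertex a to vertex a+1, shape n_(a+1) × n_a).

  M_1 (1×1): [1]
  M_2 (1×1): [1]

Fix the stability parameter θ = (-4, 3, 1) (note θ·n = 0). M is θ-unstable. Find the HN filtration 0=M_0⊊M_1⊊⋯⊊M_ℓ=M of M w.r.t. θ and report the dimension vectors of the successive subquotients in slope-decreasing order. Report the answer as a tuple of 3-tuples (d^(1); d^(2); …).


Via rank(M_{q-1}∘⋯∘M_p): M ≅ I[1,3].
μ_θ-semistable layers: μ^(1)=2; μ^(2)=-4

((0, 1, 1); (1, 0, 0))


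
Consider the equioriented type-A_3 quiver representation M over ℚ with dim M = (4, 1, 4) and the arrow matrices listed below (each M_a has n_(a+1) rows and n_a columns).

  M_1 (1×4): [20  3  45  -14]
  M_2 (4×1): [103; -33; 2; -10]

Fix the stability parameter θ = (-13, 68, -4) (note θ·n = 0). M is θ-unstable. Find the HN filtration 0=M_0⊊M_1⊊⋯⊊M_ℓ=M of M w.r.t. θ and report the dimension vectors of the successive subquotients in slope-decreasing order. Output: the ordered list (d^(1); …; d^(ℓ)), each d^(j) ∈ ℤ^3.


Via rank(M_{q-1}∘⋯∘M_p): M ≅ I[1,1]^3, I[1,3], I[3,3]^3.
μ_θ-semistable layers: μ^(1)=32; μ^(2)=-4; μ^(3)=-13

((0, 1, 1); (0, 0, 3); (4, 0, 0))


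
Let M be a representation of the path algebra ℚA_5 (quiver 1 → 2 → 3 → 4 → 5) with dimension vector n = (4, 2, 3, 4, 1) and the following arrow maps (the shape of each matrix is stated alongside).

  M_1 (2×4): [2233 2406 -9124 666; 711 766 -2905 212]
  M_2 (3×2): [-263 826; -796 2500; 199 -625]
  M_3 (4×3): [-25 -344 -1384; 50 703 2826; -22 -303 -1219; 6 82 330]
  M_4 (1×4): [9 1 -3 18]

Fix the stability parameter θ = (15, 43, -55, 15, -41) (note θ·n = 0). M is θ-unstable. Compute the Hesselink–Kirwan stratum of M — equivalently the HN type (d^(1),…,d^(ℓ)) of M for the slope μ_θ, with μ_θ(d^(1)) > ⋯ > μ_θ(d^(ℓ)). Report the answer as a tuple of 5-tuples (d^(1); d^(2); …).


Barcode: M ≅ I[1,1]^2, I[1,4], I[1,5], I[3,4], I[4,4]. HN layers by μ_θ (4 steps, strictly decreasing):
  μ^(1)=15; μ^(2)=1; μ^(3)=-23/5; μ^(4)=-55

((2, 0, 0, 3, 0); (1, 1, 1, 0, 0); (1, 1, 1, 1, 1); (0, 0, 1, 0, 0))


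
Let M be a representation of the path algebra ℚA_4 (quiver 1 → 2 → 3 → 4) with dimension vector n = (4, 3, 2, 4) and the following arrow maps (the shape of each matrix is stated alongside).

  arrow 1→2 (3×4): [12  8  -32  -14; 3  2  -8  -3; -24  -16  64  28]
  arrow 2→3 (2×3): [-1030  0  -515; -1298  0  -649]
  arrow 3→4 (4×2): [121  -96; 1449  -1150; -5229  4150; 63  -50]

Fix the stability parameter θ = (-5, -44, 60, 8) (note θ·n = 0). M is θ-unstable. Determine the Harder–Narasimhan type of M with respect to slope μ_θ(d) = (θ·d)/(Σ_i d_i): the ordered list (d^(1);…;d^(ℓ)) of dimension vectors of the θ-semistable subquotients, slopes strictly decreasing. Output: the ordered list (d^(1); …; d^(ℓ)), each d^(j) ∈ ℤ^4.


Via rank(M_{q-1}∘⋯∘M_p): M ≅ I[1,1]^2, I[1,2]^2, I[2,4], I[3,4], I[4,4]^2.
μ_θ-semistable layers: μ^(1)=34; μ^(2)=8; μ^(3)=-5; μ^(4)=-49/2; μ^(5)=-44

((0, 0, 2, 2); (0, 0, 0, 2); (2, 0, 0, 0); (2, 2, 0, 0); (0, 1, 0, 0))


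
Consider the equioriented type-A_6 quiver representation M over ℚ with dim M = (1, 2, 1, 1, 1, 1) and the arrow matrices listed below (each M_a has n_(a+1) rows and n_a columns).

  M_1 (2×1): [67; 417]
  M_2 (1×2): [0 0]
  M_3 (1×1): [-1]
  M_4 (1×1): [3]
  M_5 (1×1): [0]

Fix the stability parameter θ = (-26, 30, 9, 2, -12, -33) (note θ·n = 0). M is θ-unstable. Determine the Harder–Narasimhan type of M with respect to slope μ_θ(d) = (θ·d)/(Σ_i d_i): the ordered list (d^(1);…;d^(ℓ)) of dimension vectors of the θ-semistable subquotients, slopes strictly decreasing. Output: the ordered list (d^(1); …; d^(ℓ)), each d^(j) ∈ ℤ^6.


Barcode: M ≅ I[1,2], I[2,2], I[3,5], I[6,6]. HN layers by μ_θ (4 steps, strictly decreasing):
  μ^(1)=30; μ^(2)=-1/3; μ^(3)=-26; μ^(4)=-33

((0, 2, 0, 0, 0, 0); (0, 0, 1, 1, 1, 0); (1, 0, 0, 0, 0, 0); (0, 0, 0, 0, 0, 1))


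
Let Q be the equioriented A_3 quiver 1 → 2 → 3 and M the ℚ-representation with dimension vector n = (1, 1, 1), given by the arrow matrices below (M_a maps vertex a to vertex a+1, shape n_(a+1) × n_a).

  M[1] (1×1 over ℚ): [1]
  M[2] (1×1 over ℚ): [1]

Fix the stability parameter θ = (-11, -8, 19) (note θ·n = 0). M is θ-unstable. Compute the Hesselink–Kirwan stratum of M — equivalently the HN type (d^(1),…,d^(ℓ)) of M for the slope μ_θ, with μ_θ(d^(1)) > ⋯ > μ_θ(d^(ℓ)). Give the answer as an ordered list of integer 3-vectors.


Barcode: M ≅ I[1,3]. HN layers by μ_θ (3 steps, strictly decreasing):
  μ^(1)=19; μ^(2)=-8; μ^(3)=-11

((0, 0, 1); (0, 1, 0); (1, 0, 0))


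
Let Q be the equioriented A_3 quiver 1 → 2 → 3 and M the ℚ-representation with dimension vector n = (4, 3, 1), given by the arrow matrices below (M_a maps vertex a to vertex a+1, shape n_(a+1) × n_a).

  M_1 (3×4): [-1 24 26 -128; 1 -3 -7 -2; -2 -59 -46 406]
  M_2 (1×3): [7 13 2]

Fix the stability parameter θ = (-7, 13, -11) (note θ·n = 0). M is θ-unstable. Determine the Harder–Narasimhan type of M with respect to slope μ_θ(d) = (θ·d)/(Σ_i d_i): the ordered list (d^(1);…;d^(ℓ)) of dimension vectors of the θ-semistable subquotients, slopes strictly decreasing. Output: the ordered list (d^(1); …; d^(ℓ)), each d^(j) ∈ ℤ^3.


Barcode: M ≅ I[1,1], I[1,2]^2, I[1,3]. HN layers by μ_θ (3 steps, strictly decreasing):
  μ^(1)=13; μ^(2)=1; μ^(3)=-7

((0, 2, 0); (0, 1, 1); (4, 0, 0))


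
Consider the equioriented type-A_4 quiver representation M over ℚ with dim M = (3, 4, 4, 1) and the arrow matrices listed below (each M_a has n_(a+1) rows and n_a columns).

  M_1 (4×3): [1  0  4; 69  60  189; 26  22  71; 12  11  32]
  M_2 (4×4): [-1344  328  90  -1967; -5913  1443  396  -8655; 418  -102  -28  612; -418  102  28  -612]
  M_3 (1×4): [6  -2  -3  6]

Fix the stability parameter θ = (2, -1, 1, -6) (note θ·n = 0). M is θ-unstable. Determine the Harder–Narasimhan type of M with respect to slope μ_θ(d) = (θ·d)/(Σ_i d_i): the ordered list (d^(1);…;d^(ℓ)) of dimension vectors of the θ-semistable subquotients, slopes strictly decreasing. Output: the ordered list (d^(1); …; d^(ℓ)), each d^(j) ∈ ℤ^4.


Interval decomposition of M: I[1,2], I[1,3]^2, I[2,2], I[3,3], I[3,4].
HN type (ℓ=4): μ^(1)=1; μ^(2)=1/2; μ^(3)=-1; μ^(4)=-5/2

((0, 0, 3, 0); (3, 3, 0, 0); (0, 1, 0, 0); (0, 0, 1, 1))


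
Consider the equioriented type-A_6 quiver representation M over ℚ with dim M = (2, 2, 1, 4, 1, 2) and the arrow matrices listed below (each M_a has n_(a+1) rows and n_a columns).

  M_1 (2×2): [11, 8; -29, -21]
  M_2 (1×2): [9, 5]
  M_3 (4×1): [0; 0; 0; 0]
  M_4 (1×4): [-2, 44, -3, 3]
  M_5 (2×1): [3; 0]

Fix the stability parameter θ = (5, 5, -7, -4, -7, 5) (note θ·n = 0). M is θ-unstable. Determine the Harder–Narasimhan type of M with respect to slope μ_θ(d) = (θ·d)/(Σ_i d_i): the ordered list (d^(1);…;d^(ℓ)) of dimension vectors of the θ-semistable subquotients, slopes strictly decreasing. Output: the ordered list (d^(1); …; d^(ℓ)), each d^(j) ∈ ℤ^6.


Barcode: M ≅ I[1,2], I[1,3], I[4,4]^3, I[4,6], I[6,6]. HN layers by μ_θ (4 steps, strictly decreasing):
  μ^(1)=5; μ^(2)=1; μ^(3)=-4; μ^(4)=-11/2

((1, 1, 0, 0, 0, 2); (1, 1, 1, 0, 0, 0); (0, 0, 0, 3, 0, 0); (0, 0, 0, 1, 1, 0))


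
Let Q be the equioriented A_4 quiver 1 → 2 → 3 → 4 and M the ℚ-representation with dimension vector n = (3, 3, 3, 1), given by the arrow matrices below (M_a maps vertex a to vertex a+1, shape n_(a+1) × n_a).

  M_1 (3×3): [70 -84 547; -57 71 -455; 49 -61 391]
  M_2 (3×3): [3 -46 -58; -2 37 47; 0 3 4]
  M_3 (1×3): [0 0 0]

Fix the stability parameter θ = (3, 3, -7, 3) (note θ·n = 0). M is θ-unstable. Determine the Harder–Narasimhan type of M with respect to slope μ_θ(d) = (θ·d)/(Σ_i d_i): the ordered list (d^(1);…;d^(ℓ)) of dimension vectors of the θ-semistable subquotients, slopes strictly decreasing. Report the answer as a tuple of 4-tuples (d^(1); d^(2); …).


Barcode: M ≅ I[1,3]^3, I[4,4]. HN layers by μ_θ (2 steps, strictly decreasing):
  μ^(1)=3; μ^(2)=-1/3

((0, 0, 0, 1); (3, 3, 3, 0))


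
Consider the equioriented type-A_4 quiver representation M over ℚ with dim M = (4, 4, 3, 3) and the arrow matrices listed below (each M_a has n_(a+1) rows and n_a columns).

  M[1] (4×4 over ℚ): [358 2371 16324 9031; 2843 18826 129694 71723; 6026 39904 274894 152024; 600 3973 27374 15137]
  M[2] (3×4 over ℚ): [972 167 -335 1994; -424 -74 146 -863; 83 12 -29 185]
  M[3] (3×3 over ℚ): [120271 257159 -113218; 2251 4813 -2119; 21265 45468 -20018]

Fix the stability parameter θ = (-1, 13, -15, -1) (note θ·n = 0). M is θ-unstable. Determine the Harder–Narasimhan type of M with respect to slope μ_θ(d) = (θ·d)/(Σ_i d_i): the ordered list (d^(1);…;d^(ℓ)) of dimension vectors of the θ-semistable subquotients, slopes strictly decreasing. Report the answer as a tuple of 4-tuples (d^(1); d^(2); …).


Interval decomposition of M: I[1,1], I[1,4]^3, I[2,2].
HN type (ℓ=2): μ^(1)=13; μ^(2)=-1

((0, 1, 0, 0); (4, 3, 3, 3))


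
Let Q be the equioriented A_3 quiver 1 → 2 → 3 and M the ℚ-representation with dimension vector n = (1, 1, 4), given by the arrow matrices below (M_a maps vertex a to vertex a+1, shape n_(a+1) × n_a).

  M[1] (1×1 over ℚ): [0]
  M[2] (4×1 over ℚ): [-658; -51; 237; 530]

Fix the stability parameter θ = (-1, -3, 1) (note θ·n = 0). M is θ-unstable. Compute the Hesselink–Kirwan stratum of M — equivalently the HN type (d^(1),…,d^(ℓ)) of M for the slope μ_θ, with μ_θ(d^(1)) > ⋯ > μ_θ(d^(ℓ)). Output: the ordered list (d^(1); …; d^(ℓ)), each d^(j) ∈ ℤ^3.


Interval decomposition of M: I[1,1], I[2,3], I[3,3]^3.
HN type (ℓ=3): μ^(1)=1; μ^(2)=-1; μ^(3)=-3

((0, 0, 4); (1, 0, 0); (0, 1, 0))


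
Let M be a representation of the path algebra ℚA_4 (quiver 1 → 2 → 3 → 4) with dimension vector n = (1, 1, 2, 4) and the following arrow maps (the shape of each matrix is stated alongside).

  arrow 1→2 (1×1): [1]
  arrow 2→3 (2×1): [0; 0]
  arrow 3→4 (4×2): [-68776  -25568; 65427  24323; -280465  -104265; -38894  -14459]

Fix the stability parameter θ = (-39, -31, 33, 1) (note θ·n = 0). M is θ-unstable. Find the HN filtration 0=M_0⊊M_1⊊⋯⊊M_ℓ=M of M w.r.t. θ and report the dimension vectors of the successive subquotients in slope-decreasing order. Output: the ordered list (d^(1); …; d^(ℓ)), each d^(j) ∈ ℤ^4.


Barcode: M ≅ I[1,2], I[3,4]^2, I[4,4]^2. HN layers by μ_θ (4 steps, strictly decreasing):
  μ^(1)=17; μ^(2)=1; μ^(3)=-31; μ^(4)=-39

((0, 0, 2, 2); (0, 0, 0, 2); (0, 1, 0, 0); (1, 0, 0, 0))


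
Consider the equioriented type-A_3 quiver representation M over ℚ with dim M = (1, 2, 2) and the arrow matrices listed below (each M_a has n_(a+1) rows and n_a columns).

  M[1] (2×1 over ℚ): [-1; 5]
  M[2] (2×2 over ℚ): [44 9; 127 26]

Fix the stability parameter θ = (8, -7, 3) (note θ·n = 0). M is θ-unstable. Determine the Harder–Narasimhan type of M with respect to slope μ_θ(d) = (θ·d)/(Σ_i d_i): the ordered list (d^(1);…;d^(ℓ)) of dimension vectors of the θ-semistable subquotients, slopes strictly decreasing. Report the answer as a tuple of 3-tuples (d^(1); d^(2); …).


Interval decomposition of M: I[1,3], I[2,3].
HN type (ℓ=3): μ^(1)=3; μ^(2)=1/2; μ^(3)=-7

((0, 0, 2); (1, 1, 0); (0, 1, 0))


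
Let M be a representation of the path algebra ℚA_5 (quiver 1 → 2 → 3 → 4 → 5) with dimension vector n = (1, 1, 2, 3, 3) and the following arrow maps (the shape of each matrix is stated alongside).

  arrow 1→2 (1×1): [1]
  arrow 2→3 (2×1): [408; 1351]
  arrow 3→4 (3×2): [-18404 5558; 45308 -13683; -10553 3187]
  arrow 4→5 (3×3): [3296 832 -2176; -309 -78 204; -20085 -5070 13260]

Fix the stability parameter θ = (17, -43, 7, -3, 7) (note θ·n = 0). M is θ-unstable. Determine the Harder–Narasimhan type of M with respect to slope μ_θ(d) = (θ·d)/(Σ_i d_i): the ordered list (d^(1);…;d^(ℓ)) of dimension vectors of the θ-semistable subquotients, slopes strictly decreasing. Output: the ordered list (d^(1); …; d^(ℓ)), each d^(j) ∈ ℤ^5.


Barcode: M ≅ I[1,4], I[3,4], I[4,5], I[5,5]^2. HN layers by μ_θ (4 steps, strictly decreasing):
  μ^(1)=7; μ^(2)=2; μ^(3)=-3; μ^(4)=-13

((0, 0, 0, 0, 3); (0, 0, 2, 2, 0); (0, 0, 0, 1, 0); (1, 1, 0, 0, 0))


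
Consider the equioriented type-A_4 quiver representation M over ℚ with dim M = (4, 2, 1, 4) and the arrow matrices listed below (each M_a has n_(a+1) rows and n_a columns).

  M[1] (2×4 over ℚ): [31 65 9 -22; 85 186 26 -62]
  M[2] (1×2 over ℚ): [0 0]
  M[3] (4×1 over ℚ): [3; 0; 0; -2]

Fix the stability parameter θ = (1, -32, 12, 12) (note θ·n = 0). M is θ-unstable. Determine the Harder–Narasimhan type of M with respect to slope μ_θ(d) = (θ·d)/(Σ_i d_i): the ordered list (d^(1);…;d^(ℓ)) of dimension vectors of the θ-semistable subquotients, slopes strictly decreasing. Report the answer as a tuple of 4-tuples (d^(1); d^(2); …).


Via rank(M_{q-1}∘⋯∘M_p): M ≅ I[1,1]^2, I[1,2]^2, I[3,4], I[4,4]^3.
μ_θ-semistable layers: μ^(1)=12; μ^(2)=1; μ^(3)=-31/2

((0, 0, 1, 4); (2, 0, 0, 0); (2, 2, 0, 0))


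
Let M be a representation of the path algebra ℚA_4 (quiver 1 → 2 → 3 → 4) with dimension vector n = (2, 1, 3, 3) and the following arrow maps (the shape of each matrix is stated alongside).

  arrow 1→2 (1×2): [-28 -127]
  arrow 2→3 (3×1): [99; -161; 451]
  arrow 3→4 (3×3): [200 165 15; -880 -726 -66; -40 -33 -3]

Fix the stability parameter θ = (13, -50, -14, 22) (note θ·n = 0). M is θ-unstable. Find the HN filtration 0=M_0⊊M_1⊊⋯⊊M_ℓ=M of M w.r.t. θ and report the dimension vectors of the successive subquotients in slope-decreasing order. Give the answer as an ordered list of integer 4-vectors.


Interval decomposition of M: I[1,1], I[1,3], I[3,3], I[3,4], I[4,4]^2.
HN type (ℓ=4): μ^(1)=22; μ^(2)=13; μ^(3)=-14; μ^(4)=-37/2

((0, 0, 0, 3); (1, 0, 0, 0); (0, 0, 3, 0); (1, 1, 0, 0))


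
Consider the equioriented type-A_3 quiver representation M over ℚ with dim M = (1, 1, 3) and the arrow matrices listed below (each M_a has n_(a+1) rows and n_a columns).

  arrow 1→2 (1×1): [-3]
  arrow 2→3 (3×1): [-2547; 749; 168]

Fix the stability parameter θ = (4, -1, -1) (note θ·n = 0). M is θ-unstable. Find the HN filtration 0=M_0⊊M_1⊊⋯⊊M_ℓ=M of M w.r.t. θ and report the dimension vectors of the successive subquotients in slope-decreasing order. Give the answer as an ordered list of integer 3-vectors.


Interval decomposition of M: I[1,3], I[3,3]^2.
HN type (ℓ=2): μ^(1)=2/3; μ^(2)=-1

((1, 1, 1); (0, 0, 2))


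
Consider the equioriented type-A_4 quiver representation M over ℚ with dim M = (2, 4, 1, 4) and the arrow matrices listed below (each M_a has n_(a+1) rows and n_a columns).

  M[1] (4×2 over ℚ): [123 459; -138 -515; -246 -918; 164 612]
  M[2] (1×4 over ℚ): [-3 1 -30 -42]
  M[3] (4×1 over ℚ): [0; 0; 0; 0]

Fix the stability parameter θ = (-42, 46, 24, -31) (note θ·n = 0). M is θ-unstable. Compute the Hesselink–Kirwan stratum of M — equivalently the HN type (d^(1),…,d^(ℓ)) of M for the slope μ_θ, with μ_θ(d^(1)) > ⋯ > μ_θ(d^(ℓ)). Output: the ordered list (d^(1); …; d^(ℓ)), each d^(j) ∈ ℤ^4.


Via rank(M_{q-1}∘⋯∘M_p): M ≅ I[1,2], I[1,3], I[2,2]^2, I[4,4]^4.
μ_θ-semistable layers: μ^(1)=46; μ^(2)=35; μ^(3)=-31; μ^(4)=-42

((0, 3, 0, 0); (0, 1, 1, 0); (0, 0, 0, 4); (2, 0, 0, 0))


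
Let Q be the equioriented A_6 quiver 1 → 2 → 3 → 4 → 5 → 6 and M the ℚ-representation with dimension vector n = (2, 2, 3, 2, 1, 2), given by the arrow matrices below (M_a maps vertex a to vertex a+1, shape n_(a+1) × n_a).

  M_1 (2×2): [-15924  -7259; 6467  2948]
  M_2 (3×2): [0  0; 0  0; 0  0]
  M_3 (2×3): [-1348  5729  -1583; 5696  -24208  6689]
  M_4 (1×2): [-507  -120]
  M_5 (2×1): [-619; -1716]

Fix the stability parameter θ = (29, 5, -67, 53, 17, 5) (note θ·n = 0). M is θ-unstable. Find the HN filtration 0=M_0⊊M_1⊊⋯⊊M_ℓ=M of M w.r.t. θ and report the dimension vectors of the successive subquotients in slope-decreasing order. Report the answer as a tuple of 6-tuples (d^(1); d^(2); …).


Barcode: M ≅ I[1,2]^2, I[3,3], I[3,4], I[3,6], I[6,6]. HN layers by μ_θ (5 steps, strictly decreasing):
  μ^(1)=53; μ^(2)=25; μ^(3)=17; μ^(4)=5; μ^(5)=-67

((0, 0, 0, 1, 0, 0); (0, 0, 0, 1, 1, 1); (2, 2, 0, 0, 0, 0); (0, 0, 0, 0, 0, 1); (0, 0, 3, 0, 0, 0))


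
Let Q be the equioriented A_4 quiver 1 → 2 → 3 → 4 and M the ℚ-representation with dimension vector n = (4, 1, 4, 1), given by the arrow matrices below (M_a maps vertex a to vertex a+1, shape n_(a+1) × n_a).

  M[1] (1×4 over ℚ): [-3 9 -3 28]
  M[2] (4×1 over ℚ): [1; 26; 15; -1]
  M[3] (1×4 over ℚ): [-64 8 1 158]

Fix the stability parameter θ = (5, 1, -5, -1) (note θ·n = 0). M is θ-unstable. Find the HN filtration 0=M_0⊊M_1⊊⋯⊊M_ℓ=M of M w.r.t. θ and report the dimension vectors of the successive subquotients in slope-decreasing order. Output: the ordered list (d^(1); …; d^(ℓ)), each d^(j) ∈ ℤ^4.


Via rank(M_{q-1}∘⋯∘M_p): M ≅ I[1,1]^3, I[1,4], I[3,3]^3.
μ_θ-semistable layers: μ^(1)=5; μ^(2)=0; μ^(3)=-5

((3, 0, 0, 0); (1, 1, 1, 1); (0, 0, 3, 0))


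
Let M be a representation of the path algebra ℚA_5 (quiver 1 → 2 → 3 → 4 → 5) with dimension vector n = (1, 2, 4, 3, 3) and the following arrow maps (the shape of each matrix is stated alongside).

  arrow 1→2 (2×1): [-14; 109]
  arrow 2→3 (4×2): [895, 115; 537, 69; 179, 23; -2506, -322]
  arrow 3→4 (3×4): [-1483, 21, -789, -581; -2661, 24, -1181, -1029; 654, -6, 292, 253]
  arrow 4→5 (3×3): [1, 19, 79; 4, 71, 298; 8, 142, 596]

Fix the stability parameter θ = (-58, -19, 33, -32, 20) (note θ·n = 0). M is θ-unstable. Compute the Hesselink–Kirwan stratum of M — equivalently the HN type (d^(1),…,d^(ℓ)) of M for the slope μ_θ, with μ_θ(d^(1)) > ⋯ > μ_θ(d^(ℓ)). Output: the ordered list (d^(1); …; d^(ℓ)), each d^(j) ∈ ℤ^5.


Interval decomposition of M: I[1,5], I[2,2], I[3,3], I[3,4], I[3,5], I[5,5].
HN type (ℓ=5): μ^(1)=33; μ^(2)=20; μ^(3)=1/2; μ^(4)=-19; μ^(5)=-58

((0, 0, 1, 0, 0); (0, 0, 0, 0, 3); (0, 0, 3, 3, 0); (0, 2, 0, 0, 0); (1, 0, 0, 0, 0))


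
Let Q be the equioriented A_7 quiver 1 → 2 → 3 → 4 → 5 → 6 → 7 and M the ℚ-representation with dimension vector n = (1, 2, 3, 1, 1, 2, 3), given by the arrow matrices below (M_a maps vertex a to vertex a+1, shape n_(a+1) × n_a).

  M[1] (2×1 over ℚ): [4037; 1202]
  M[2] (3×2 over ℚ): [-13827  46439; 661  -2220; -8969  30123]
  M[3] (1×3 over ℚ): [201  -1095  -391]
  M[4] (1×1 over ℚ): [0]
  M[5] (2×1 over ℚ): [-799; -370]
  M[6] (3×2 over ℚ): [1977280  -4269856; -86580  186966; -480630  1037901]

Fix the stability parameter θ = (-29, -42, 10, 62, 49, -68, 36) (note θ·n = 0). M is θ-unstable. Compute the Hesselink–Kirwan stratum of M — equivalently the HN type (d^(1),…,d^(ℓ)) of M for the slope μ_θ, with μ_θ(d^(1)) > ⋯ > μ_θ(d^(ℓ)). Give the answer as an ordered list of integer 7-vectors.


Interval decomposition of M: I[1,4], I[2,3], I[3,3], I[5,6], I[6,7], I[7,7]^2.
HN type (ℓ=7): μ^(1)=62; μ^(2)=36; μ^(3)=10; μ^(4)=-19/2; μ^(5)=-71/2; μ^(6)=-42; μ^(7)=-68

((0, 0, 0, 1, 0, 0, 0); (0, 0, 0, 0, 0, 0, 3); (0, 0, 3, 0, 0, 0, 0); (0, 0, 0, 0, 1, 1, 0); (1, 1, 0, 0, 0, 0, 0); (0, 1, 0, 0, 0, 0, 0); (0, 0, 0, 0, 0, 1, 0))


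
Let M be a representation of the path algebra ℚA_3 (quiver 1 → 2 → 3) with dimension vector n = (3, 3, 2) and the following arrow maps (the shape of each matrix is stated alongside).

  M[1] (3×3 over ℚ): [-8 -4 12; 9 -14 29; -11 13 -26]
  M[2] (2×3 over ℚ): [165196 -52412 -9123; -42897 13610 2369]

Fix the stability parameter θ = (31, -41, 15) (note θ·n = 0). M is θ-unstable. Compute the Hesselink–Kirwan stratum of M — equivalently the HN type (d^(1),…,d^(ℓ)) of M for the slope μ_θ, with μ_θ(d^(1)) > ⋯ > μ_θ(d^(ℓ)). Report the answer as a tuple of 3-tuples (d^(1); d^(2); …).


Interval decomposition of M: I[1,1], I[1,3]^2, I[2,2].
HN type (ℓ=4): μ^(1)=31; μ^(2)=15; μ^(3)=-5; μ^(4)=-41

((1, 0, 0); (0, 0, 2); (2, 2, 0); (0, 1, 0))


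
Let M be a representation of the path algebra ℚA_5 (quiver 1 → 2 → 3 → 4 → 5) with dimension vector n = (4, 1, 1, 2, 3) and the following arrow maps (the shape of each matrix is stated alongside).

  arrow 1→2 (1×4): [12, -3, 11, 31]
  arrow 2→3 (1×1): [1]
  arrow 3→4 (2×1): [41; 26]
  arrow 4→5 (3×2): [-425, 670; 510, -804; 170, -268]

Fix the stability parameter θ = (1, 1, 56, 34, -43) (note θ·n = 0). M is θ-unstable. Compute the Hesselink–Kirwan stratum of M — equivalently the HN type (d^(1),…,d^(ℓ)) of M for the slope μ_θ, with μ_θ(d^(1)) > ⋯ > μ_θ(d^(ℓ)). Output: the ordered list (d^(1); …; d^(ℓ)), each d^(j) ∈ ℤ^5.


Interval decomposition of M: I[1,1]^3, I[1,5], I[4,4], I[5,5]^2.
HN type (ℓ=4): μ^(1)=34; μ^(2)=47/3; μ^(3)=1; μ^(4)=-43

((0, 0, 0, 1, 0); (0, 0, 1, 1, 1); (4, 1, 0, 0, 0); (0, 0, 0, 0, 2))


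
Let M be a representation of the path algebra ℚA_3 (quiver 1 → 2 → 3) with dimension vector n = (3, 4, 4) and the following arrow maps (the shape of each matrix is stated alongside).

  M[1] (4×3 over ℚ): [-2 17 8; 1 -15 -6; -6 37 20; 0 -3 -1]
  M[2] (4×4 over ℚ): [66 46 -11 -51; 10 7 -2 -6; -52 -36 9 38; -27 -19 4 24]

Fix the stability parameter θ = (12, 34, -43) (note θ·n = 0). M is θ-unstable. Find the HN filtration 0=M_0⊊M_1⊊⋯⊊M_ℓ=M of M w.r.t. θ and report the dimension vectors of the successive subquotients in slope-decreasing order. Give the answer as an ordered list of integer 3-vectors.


Via rank(M_{q-1}∘⋯∘M_p): M ≅ I[1,3]^3, I[2,3].
μ_θ-semistable layers: μ^(1)=1; μ^(2)=-9/2

((3, 3, 3); (0, 1, 1))


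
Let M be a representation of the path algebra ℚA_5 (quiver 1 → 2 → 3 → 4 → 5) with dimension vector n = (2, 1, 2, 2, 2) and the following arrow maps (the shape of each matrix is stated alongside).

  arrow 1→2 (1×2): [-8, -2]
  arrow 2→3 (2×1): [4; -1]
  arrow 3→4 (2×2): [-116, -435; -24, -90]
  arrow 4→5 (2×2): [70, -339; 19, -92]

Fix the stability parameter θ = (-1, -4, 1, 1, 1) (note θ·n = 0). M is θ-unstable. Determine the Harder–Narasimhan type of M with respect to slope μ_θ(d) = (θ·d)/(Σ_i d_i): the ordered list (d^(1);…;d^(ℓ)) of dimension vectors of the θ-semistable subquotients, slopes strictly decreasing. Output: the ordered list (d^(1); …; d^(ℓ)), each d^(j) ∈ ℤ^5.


Interval decomposition of M: I[1,1], I[1,5], I[3,3], I[4,5].
HN type (ℓ=3): μ^(1)=1; μ^(2)=-1; μ^(3)=-5/2

((0, 0, 2, 2, 2); (1, 0, 0, 0, 0); (1, 1, 0, 0, 0))


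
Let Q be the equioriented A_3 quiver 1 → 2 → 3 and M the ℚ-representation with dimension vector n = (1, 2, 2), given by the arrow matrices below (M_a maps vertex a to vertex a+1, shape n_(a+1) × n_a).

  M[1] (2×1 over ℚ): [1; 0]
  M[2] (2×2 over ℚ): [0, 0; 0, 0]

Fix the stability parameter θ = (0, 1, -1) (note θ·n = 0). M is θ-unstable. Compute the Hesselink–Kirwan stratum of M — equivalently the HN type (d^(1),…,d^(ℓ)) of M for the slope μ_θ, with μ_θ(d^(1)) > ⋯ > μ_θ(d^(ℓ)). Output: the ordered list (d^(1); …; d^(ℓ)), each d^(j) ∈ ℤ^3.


Interval decomposition of M: I[1,2], I[2,2], I[3,3]^2.
HN type (ℓ=3): μ^(1)=1; μ^(2)=0; μ^(3)=-1

((0, 2, 0); (1, 0, 0); (0, 0, 2))


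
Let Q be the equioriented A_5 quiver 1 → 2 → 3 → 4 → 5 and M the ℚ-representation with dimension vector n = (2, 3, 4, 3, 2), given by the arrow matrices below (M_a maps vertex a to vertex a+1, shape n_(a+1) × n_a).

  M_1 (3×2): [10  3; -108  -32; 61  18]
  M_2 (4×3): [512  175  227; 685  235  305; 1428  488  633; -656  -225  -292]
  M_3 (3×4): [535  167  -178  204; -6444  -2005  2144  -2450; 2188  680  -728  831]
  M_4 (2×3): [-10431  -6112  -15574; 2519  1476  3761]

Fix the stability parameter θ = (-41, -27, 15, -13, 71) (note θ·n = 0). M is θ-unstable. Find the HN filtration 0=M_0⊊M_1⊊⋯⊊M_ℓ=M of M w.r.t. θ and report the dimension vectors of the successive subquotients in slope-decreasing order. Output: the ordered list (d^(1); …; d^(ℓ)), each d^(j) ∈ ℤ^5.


Via rank(M_{q-1}∘⋯∘M_p): M ≅ I[1,5]^2, I[2,4], I[3,3].
μ_θ-semistable layers: μ^(1)=71; μ^(2)=15; μ^(3)=1; μ^(4)=-27; μ^(5)=-41

((0, 0, 0, 0, 2); (0, 0, 1, 0, 0); (0, 0, 3, 3, 0); (0, 3, 0, 0, 0); (2, 0, 0, 0, 0))


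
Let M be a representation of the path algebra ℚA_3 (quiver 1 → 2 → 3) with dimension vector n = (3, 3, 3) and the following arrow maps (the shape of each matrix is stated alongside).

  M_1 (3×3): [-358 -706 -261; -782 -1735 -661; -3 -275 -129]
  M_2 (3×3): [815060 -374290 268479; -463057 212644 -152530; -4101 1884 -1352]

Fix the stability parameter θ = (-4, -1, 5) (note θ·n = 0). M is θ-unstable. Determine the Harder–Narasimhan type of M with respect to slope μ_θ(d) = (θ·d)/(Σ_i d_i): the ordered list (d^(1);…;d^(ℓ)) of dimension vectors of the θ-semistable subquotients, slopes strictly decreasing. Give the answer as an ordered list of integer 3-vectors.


Via rank(M_{q-1}∘⋯∘M_p): M ≅ I[1,3]^3.
μ_θ-semistable layers: μ^(1)=5; μ^(2)=-1; μ^(3)=-4

((0, 0, 3); (0, 3, 0); (3, 0, 0))


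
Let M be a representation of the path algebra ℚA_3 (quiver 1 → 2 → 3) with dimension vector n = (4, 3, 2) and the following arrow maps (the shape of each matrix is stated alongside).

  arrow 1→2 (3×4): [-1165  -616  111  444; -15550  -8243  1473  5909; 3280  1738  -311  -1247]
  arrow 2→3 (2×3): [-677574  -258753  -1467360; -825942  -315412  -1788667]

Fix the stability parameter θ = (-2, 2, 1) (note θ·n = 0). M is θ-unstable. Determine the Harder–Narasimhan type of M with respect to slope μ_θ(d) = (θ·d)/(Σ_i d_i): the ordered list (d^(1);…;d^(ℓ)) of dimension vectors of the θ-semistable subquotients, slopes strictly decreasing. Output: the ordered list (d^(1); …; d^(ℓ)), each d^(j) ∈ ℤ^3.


Via rank(M_{q-1}∘⋯∘M_p): M ≅ I[1,1], I[1,2], I[1,3]^2.
μ_θ-semistable layers: μ^(1)=2; μ^(2)=3/2; μ^(3)=-2

((0, 1, 0); (0, 2, 2); (4, 0, 0))


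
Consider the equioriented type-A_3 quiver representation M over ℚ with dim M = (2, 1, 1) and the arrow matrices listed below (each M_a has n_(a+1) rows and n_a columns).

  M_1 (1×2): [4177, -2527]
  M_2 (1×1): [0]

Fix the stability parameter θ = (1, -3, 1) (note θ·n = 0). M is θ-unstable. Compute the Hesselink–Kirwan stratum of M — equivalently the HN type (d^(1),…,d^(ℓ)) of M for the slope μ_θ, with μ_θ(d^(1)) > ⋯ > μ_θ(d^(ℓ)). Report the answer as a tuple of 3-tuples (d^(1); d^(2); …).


Via rank(M_{q-1}∘⋯∘M_p): M ≅ I[1,1], I[1,2], I[3,3].
μ_θ-semistable layers: μ^(1)=1; μ^(2)=-1

((1, 0, 1); (1, 1, 0))


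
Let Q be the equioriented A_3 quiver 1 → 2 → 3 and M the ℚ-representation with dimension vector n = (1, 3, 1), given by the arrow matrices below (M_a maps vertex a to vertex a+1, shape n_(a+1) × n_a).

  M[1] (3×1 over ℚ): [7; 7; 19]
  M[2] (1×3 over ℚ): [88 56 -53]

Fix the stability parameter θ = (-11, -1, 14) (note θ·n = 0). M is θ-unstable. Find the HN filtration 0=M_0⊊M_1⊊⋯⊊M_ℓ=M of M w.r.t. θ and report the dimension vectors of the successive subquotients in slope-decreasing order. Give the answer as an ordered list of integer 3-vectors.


Via rank(M_{q-1}∘⋯∘M_p): M ≅ I[1,3], I[2,2]^2.
μ_θ-semistable layers: μ^(1)=14; μ^(2)=-1; μ^(3)=-11

((0, 0, 1); (0, 3, 0); (1, 0, 0))


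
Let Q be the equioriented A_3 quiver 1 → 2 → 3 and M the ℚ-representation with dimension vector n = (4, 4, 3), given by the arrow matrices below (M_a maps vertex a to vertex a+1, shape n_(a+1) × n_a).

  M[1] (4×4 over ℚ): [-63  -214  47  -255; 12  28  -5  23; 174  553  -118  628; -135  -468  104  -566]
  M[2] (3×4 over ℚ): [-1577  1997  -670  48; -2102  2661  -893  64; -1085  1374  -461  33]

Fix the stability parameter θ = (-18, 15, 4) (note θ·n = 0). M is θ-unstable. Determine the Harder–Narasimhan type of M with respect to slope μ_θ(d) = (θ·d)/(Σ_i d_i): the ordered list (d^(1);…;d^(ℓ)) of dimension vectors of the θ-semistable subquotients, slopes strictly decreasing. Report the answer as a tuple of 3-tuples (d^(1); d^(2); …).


Interval decomposition of M: I[1,1], I[1,2], I[1,3]^2, I[2,3].
HN type (ℓ=3): μ^(1)=15; μ^(2)=19/2; μ^(3)=-18

((0, 1, 0); (0, 3, 3); (4, 0, 0))


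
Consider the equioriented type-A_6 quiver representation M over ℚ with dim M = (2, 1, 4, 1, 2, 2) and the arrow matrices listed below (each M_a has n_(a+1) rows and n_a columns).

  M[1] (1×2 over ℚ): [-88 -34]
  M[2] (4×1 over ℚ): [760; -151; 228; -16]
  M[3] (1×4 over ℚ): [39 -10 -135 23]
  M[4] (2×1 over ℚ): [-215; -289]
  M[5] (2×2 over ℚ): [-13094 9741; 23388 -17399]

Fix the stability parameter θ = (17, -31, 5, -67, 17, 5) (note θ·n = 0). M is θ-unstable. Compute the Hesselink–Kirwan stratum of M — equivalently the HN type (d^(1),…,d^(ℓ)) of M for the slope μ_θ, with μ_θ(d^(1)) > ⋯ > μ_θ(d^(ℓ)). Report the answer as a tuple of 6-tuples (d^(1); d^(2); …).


Barcode: M ≅ I[1,1], I[1,6], I[3,3]^3, I[5,6]. HN layers by μ_θ (4 steps, strictly decreasing):
  μ^(1)=17; μ^(2)=11; μ^(3)=5; μ^(4)=-19

((1, 0, 0, 0, 0, 0); (0, 0, 0, 0, 2, 2); (0, 0, 3, 0, 0, 0); (1, 1, 1, 1, 0, 0))


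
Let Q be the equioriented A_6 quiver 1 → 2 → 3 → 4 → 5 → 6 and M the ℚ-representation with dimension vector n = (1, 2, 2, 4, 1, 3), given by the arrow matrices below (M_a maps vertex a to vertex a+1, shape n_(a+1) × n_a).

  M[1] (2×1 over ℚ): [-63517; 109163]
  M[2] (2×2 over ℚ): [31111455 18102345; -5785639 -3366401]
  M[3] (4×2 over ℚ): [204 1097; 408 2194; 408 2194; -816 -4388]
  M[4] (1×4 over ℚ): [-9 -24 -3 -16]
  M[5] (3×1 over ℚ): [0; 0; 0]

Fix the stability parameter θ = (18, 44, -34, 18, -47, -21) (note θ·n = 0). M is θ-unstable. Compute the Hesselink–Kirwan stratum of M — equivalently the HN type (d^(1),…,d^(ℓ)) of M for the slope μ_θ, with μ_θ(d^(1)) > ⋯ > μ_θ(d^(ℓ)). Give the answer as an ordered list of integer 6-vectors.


Interval decomposition of M: I[1,2], I[2,5], I[3,3], I[4,4]^3, I[6,6]^3.
HN type (ℓ=5): μ^(1)=44; μ^(2)=18; μ^(3)=-19/4; μ^(4)=-21; μ^(5)=-34

((0, 1, 0, 0, 0, 0); (1, 0, 0, 3, 0, 0); (0, 1, 1, 1, 1, 0); (0, 0, 0, 0, 0, 3); (0, 0, 1, 0, 0, 0))


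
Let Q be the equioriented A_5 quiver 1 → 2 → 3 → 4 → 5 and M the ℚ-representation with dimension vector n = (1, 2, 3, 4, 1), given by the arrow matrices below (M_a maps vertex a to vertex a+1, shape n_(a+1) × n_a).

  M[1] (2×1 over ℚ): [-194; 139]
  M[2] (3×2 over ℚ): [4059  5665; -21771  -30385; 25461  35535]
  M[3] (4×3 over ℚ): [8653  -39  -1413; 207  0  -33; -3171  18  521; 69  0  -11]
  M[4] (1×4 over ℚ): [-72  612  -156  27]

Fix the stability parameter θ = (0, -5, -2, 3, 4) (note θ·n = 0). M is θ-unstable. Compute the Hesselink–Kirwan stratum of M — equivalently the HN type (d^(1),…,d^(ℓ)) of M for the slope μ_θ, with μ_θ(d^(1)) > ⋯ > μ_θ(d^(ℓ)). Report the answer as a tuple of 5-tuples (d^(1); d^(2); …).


Interval decomposition of M: I[1,4], I[2,2], I[3,3], I[3,5], I[4,4]^2.
HN type (ℓ=5): μ^(1)=4; μ^(2)=3; μ^(3)=-2; μ^(4)=-5/2; μ^(5)=-5

((0, 0, 0, 0, 1); (0, 0, 0, 4, 0); (0, 0, 3, 0, 0); (1, 1, 0, 0, 0); (0, 1, 0, 0, 0))
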